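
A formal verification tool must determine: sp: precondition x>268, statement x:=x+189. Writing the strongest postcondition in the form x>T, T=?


Formula: sp(P, x:=E) = exists old_x. (x = E[old_x/x]) AND P[old_x/x] (old_x is the value of x before the assignment; eliminate old_x by solving x = E[old_x/x] for old_x)
Step 1: Precondition P: x>268, i.e. old_x > 268
Step 2: Assignment gives x = old_x + 189, so old_x = x - 189
Step 3: Substitute into P: x - 189 > 268
Step 4: Simplify: x > 268+189 = 457

457


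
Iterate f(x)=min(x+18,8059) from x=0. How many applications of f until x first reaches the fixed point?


Step 1: x=0, cap=8059, increment=18
Step 2: x grows by 18 each step until capped at 8059; fixed point is x=8059
Step 3: iterations = ceil(8059/18) = 448

448


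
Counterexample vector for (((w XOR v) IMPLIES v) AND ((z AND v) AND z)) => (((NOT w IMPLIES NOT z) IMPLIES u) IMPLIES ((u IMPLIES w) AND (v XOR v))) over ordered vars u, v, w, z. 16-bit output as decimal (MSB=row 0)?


F1 = (((w XOR v) IMPLIES v) AND ((z AND v) AND z))
F2 = (((NOT w IMPLIES NOT z) IMPLIES u) IMPLIES ((u IMPLIES w) AND (v XOR v)))
Counterexample to F1=>F2 is where F1=1 and F2=0.
Evaluate each row (bits = u,v,w,z, MSB first):
  row 0 [0000]: F1=0 F2=1 -> F1&~F2 -> 0
  row 1 [0001]: F1=0 F2=0 -> F1&~F2 -> 0
  row 2 [0010]: F1=0 F2=1 -> F1&~F2 -> 0
  row 3 [0011]: F1=0 F2=1 -> F1&~F2 -> 0
  row 4 [0100]: F1=0 F2=1 -> F1&~F2 -> 0
  row 5 [0101]: F1=1 F2=0 -> F1&~F2 -> 1
  row 6 [0110]: F1=0 F2=1 -> F1&~F2 -> 0
  row 7 [0111]: F1=1 F2=1 -> F1&~F2 -> 0
  row 8 [1000]: F1=0 F2=0 -> F1&~F2 -> 0
  row 9 [1001]: F1=0 F2=0 -> F1&~F2 -> 0
  row 10 [1010]: F1=0 F2=0 -> F1&~F2 -> 0
  row 11 [1011]: F1=0 F2=0 -> F1&~F2 -> 0
  row 12 [1100]: F1=0 F2=0 -> F1&~F2 -> 0
  row 13 [1101]: F1=1 F2=0 -> F1&~F2 -> 1
  row 14 [1110]: F1=0 F2=0 -> F1&~F2 -> 0
  row 15 [1111]: F1=1 F2=0 -> F1&~F2 -> 1
Full result column, 4 rows per line (u,v fixed per line; w,z runs 00..11 left to right):
  rows 0-3 [u,v=00]: 0000  = hex 0
  rows 4-7 [u,v=01]: 0100  = hex 4
  rows 8-11 [u,v=10]: 0000  = hex 0
  rows 12-15 [u,v=11]: 0101  = hex 5
Counterexample vector (row 0 .. row 15) = 0000010000000101
Output column grouped in 4s = 0000 0100 0000 0101 = 0x0405
Convert to decimal digit by digit (value = value*16 + digit):
  0 -> 0
  0*16 + 4 = 4
  4*16 + 0 = 64
  64*16 + 5 = 1029
Decimal = 1029

1029


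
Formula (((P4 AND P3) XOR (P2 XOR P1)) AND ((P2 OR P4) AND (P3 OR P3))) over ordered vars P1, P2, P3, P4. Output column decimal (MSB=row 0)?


Formula: (((P4 AND P3) XOR (P2 XOR P1)) AND ((P2 OR P4) AND (P3 OR P3))) over P1, P2, P3, P4 (16 rows)
Evaluate each row (bits = P1,P2,P3,P4, MSB first):
  row 0 [0000]: (((0 AND 0) XOR (0 XOR 0)) AND ((0 OR 0) AND (0 OR 0))) -> 0
  row 1 [0001]: (((1 AND 0) XOR (0 XOR 0)) AND ((0 OR 1) AND (0 OR 0))) -> 0
  row 2 [0010]: (((0 AND 1) XOR (0 XOR 0)) AND ((0 OR 0) AND (1 OR 1))) -> 0
  row 3 [0011]: (((1 AND 1) XOR (0 XOR 0)) AND ((0 OR 1) AND (1 OR 1))) -> 1
  row 4 [0100]: (((0 AND 0) XOR (1 XOR 0)) AND ((1 OR 0) AND (0 OR 0))) -> 0
  row 5 [0101]: (((1 AND 0) XOR (1 XOR 0)) AND ((1 OR 1) AND (0 OR 0))) -> 0
  row 6 [0110]: (((0 AND 1) XOR (1 XOR 0)) AND ((1 OR 0) AND (1 OR 1))) -> 1
  row 7 [0111]: (((1 AND 1) XOR (1 XOR 0)) AND ((1 OR 1) AND (1 OR 1))) -> 0
  row 8 [1000]: (((0 AND 0) XOR (0 XOR 1)) AND ((0 OR 0) AND (0 OR 0))) -> 0
  row 9 [1001]: (((1 AND 0) XOR (0 XOR 1)) AND ((0 OR 1) AND (0 OR 0))) -> 0
  row 10 [1010]: (((0 AND 1) XOR (0 XOR 1)) AND ((0 OR 0) AND (1 OR 1))) -> 0
  row 11 [1011]: (((1 AND 1) XOR (0 XOR 1)) AND ((0 OR 1) AND (1 OR 1))) -> 0
  row 12 [1100]: (((0 AND 0) XOR (1 XOR 1)) AND ((1 OR 0) AND (0 OR 0))) -> 0
  row 13 [1101]: (((1 AND 0) XOR (1 XOR 1)) AND ((1 OR 1) AND (0 OR 0))) -> 0
  row 14 [1110]: (((0 AND 1) XOR (1 XOR 1)) AND ((1 OR 0) AND (1 OR 1))) -> 0
  row 15 [1111]: (((1 AND 1) XOR (1 XOR 1)) AND ((1 OR 1) AND (1 OR 1))) -> 1
Full result column, 4 rows per line (P1,P2 fixed per line; P3,P4 runs 00..11 left to right):
  rows 0-3 [P1,P2=00]: 0001  = hex 1
  rows 4-7 [P1,P2=01]: 0010  = hex 2
  rows 8-11 [P1,P2=10]: 0000  = hex 0
  rows 12-15 [P1,P2=11]: 0001  = hex 1
Output column (row 0 .. row 15) = 0001001000000001
Output column grouped in 4s = 0001 0010 0000 0001 = 0x1201
Convert to decimal digit by digit (value = value*16 + digit):
  1 -> 1
  1*16 + 2 = 18
  18*16 + 0 = 288
  288*16 + 1 = 4609
Decimal = 4609

4609


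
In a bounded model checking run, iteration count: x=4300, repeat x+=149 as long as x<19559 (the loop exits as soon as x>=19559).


Step 1: x goes from 4300 toward 19559 by 149; the body runs while x<19559, so iterations = ceil((bound-start)/step)
Step 2: Distance=15259
Step 3: ceil(15259/149)=103

103


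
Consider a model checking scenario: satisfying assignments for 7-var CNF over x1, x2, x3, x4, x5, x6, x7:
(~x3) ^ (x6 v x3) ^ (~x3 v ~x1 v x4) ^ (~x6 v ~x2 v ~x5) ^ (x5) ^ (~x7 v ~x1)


CNF with 6 clauses over 7 vars (128 assignments).
An assignment satisfies CNF iff every clause has >=1 true literal.
Check each row (bits = x1,x2,x3,x4,x5,x6,x7; clause T/F shown):
  row 0 [0000000]: clauses=TFTTFT -> 0
  row 1 [0000001]: clauses=TFTTFT -> 0
  row 2 [0000010]: clauses=TTTTFT -> 0
  row 3 [0000011]: clauses=TTTTFT -> 0
  row 4 [0000100]: clauses=TFTTTT -> 0
  (every remaining row is evaluated the same way; all 128 results are listed next)
Full result column, 8 rows per line (x1,x2,x3,x4 fixed per line; x5,x6,x7 runs 000..111 left to right):
  rows 0-7 [x1,x2,x3,x4=0000]: 00000011  (ones: 2)
  rows 8-15 [x1,x2,x3,x4=0001]: 00000011  (ones: 2)
  rows 16-23 [x1,x2,x3,x4=0010]: 00000000  (ones: 0)
  rows 24-31 [x1,x2,x3,x4=0011]: 00000000  (ones: 0)
  rows 32-39 [x1,x2,x3,x4=0100]: 00000000  (ones: 0)
  rows 40-47 [x1,x2,x3,x4=0101]: 00000000  (ones: 0)
  rows 48-55 [x1,x2,x3,x4=0110]: 00000000  (ones: 0)
  rows 56-63 [x1,x2,x3,x4=0111]: 00000000  (ones: 0)
  rows 64-71 [x1,x2,x3,x4=1000]: 00000010  (ones: 1)
  rows 72-79 [x1,x2,x3,x4=1001]: 00000010  (ones: 1)
  rows 80-87 [x1,x2,x3,x4=1010]: 00000000  (ones: 0)
  rows 88-95 [x1,x2,x3,x4=1011]: 00000000  (ones: 0)
  rows 96-103 [x1,x2,x3,x4=1100]: 00000000  (ones: 0)
  rows 104-111 [x1,x2,x3,x4=1101]: 00000000  (ones: 0)
  rows 112-119 [x1,x2,x3,x4=1110]: 00000000  (ones: 0)
  rows 120-127 [x1,x2,x3,x4=1111]: 00000000  (ones: 0)
Satisfying assignments = 2+2+0+0+0+0+0+0+1+1+0+0+0+0+0+0 = 6

6


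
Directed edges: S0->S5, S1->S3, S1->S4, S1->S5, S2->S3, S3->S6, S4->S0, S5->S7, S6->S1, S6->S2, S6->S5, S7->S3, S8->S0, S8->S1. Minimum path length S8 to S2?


BFS layer-by-layer from S8:
  dist 0: {S8}
  dist 1: {S0, S1}
  dist 2: {S3, S4, S5}
  dist 3: {S6, S7}
  dist 4: {S2}
  -> S2 reached at distance 4
Shortest path length = 4

4


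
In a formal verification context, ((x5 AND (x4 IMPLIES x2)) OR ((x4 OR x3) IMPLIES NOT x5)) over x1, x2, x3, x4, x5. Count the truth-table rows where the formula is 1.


Formula: ((x5 AND (x4 IMPLIES x2)) OR ((x4 OR x3) IMPLIES NOT x5)) over 5 vars (32 rows)
Evaluate each row (x1, x2, x3, x4, x5 as bits, MSB first):
  row 0 [00000]: ((0 AND (0 IMPLIES 0)) OR ((0 OR 0) IMPLIES NOT 0)) -> 1
  row 1 [00001]: ((1 AND (0 IMPLIES 0)) OR ((0 OR 0) IMPLIES NOT 1)) -> 1
  row 2 [00010]: ((0 AND (1 IMPLIES 0)) OR ((1 OR 0) IMPLIES NOT 0)) -> 1
  row 3 [00011]: ((1 AND (1 IMPLIES 0)) OR ((1 OR 0) IMPLIES NOT 1)) -> 0
  row 4 [00100]: ((0 AND (0 IMPLIES 0)) OR ((0 OR 1) IMPLIES NOT 0)) -> 1
  row 5 [00101]: ((1 AND (0 IMPLIES 0)) OR ((0 OR 1) IMPLIES NOT 1)) -> 1
  row 6 [00110]: ((0 AND (1 IMPLIES 0)) OR ((1 OR 1) IMPLIES NOT 0)) -> 1
  row 7 [00111]: ((1 AND (1 IMPLIES 0)) OR ((1 OR 1) IMPLIES NOT 1)) -> 0
  row 8 [01000]: ((0 AND (0 IMPLIES 1)) OR ((0 OR 0) IMPLIES NOT 0)) -> 1
  row 9 [01001]: ((1 AND (0 IMPLIES 1)) OR ((0 OR 0) IMPLIES NOT 1)) -> 1
  row 10 [01010]: ((0 AND (1 IMPLIES 1)) OR ((1 OR 0) IMPLIES NOT 0)) -> 1
  row 11 [01011]: ((1 AND (1 IMPLIES 1)) OR ((1 OR 0) IMPLIES NOT 1)) -> 1
  row 12 [01100]: ((0 AND (0 IMPLIES 1)) OR ((0 OR 1) IMPLIES NOT 0)) -> 1
  row 13 [01101]: ((1 AND (0 IMPLIES 1)) OR ((0 OR 1) IMPLIES NOT 1)) -> 1
  row 14 [01110]: ((0 AND (1 IMPLIES 1)) OR ((1 OR 1) IMPLIES NOT 0)) -> 1
  row 15 [01111]: ((1 AND (1 IMPLIES 1)) OR ((1 OR 1) IMPLIES NOT 1)) -> 1
  row 16 [10000]: ((0 AND (0 IMPLIES 0)) OR ((0 OR 0) IMPLIES NOT 0)) -> 1
  row 17 [10001]: ((1 AND (0 IMPLIES 0)) OR ((0 OR 0) IMPLIES NOT 1)) -> 1
  row 18 [10010]: ((0 AND (1 IMPLIES 0)) OR ((1 OR 0) IMPLIES NOT 0)) -> 1
  row 19 [10011]: ((1 AND (1 IMPLIES 0)) OR ((1 OR 0) IMPLIES NOT 1)) -> 0
  row 20 [10100]: ((0 AND (0 IMPLIES 0)) OR ((0 OR 1) IMPLIES NOT 0)) -> 1
  row 21 [10101]: ((1 AND (0 IMPLIES 0)) OR ((0 OR 1) IMPLIES NOT 1)) -> 1
  row 22 [10110]: ((0 AND (1 IMPLIES 0)) OR ((1 OR 1) IMPLIES NOT 0)) -> 1
  row 23 [10111]: ((1 AND (1 IMPLIES 0)) OR ((1 OR 1) IMPLIES NOT 1)) -> 0
  row 24 [11000]: ((0 AND (0 IMPLIES 1)) OR ((0 OR 0) IMPLIES NOT 0)) -> 1
  row 25 [11001]: ((1 AND (0 IMPLIES 1)) OR ((0 OR 0) IMPLIES NOT 1)) -> 1
  row 26 [11010]: ((0 AND (1 IMPLIES 1)) OR ((1 OR 0) IMPLIES NOT 0)) -> 1
  row 27 [11011]: ((1 AND (1 IMPLIES 1)) OR ((1 OR 0) IMPLIES NOT 1)) -> 1
  row 28 [11100]: ((0 AND (0 IMPLIES 1)) OR ((0 OR 1) IMPLIES NOT 0)) -> 1
  row 29 [11101]: ((1 AND (0 IMPLIES 1)) OR ((0 OR 1) IMPLIES NOT 1)) -> 1
  row 30 [11110]: ((0 AND (1 IMPLIES 1)) OR ((1 OR 1) IMPLIES NOT 0)) -> 1
  row 31 [11111]: ((1 AND (1 IMPLIES 1)) OR ((1 OR 1) IMPLIES NOT 1)) -> 1
Full result column, 8 rows per line (x1,x2 fixed per line; x3,x4,x5 runs 000..111 left to right):
  rows 0-7 [x1,x2=00]: 11101110  (ones: 6)
  rows 8-15 [x1,x2=01]: 11111111  (ones: 8)
  rows 16-23 [x1,x2=10]: 11101110  (ones: 6)
  rows 24-31 [x1,x2=11]: 11111111  (ones: 8)
Count of 1-rows = 6+8+6+8 = 28

28


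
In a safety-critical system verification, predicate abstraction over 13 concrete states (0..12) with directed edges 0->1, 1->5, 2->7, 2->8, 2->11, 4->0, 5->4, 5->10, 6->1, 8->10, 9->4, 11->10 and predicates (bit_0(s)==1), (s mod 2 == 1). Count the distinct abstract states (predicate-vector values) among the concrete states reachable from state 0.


BFS from 0:
Concrete reachable: {0, 1, 4, 5, 10}
Abstract via predicates (bit_0(s)==1), (s mod 2 == 1):
  (0,0) <- {0, 4, 10}
  (1,1) <- {1, 5}
Distinct abstract states = 2

2


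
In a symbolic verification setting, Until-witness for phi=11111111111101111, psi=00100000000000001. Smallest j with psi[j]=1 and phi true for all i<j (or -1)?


(phi U psi) at 0: need smallest j with psi[j]=1 and phi[i]=1 for all i in [0,j).
Scan from step 0:
  step 0: phi=1, psi=0 -> continue
  step 1: phi=1, psi=0 -> continue
  step 2: psi=1 and phi held for [0,2) -> witness found
Witness step = 2

2


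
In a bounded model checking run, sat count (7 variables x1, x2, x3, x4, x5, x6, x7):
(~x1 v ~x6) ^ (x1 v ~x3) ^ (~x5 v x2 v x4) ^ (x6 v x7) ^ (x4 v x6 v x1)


CNF with 5 clauses over 7 vars (128 assignments).
An assignment satisfies CNF iff every clause has >=1 true literal.
Check each row (bits = x1,x2,x3,x4,x5,x6,x7; clause T/F shown):
  row 0 [0000000]: clauses=TTTFF -> 0
  row 1 [0000001]: clauses=TTTTF -> 0
  row 2 [0000010]: clauses=TTTTT -> 1
  row 3 [0000011]: clauses=TTTTT -> 1
  row 4 [0000100]: clauses=TTFFF -> 0
  (every remaining row is evaluated the same way; all 128 results are listed next)
Full result column, 8 rows per line (x1,x2,x3,x4 fixed per line; x5,x6,x7 runs 000..111 left to right):
  rows 0-7 [x1,x2,x3,x4=0000]: 00110000  (ones: 2)
  rows 8-15 [x1,x2,x3,x4=0001]: 01110111  (ones: 6)
  rows 16-23 [x1,x2,x3,x4=0010]: 00000000  (ones: 0)
  rows 24-31 [x1,x2,x3,x4=0011]: 00000000  (ones: 0)
  rows 32-39 [x1,x2,x3,x4=0100]: 00110011  (ones: 4)
  rows 40-47 [x1,x2,x3,x4=0101]: 01110111  (ones: 6)
  rows 48-55 [x1,x2,x3,x4=0110]: 00000000  (ones: 0)
  rows 56-63 [x1,x2,x3,x4=0111]: 00000000  (ones: 0)
  rows 64-71 [x1,x2,x3,x4=1000]: 01000000  (ones: 1)
  rows 72-79 [x1,x2,x3,x4=1001]: 01000100  (ones: 2)
  rows 80-87 [x1,x2,x3,x4=1010]: 01000000  (ones: 1)
  rows 88-95 [x1,x2,x3,x4=1011]: 01000100  (ones: 2)
  rows 96-103 [x1,x2,x3,x4=1100]: 01000100  (ones: 2)
  rows 104-111 [x1,x2,x3,x4=1101]: 01000100  (ones: 2)
  rows 112-119 [x1,x2,x3,x4=1110]: 01000100  (ones: 2)
  rows 120-127 [x1,x2,x3,x4=1111]: 01000100  (ones: 2)
Satisfying assignments = 2+6+0+0+4+6+0+0+1+2+1+2+2+2+2+2 = 32

32


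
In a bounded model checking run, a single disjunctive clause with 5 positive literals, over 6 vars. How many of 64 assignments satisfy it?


Step 1: Total=2^6=64
Step 2: Unsat when all 5 false: 2^1=2
Step 3: Sat=64-2=62

62


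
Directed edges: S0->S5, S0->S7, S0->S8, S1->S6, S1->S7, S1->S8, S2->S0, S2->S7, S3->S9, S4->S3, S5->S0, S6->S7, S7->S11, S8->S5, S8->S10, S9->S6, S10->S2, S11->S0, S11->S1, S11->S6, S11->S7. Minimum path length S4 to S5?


BFS layer-by-layer from S4:
  dist 0: {S4}
  dist 1: {S3}
  dist 2: {S9}
  dist 3: {S6}
  dist 4: {S7}
  dist 5: {S11}
  dist 6: {S0, S1}
  dist 7: {S5, S8}
  -> S5 reached at distance 7
Shortest path length = 7

7


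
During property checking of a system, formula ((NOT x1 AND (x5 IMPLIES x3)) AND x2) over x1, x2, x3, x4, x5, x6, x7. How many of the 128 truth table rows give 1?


Formula: ((NOT x1 AND (x5 IMPLIES x3)) AND x2) over 7 vars (128 rows)
Evaluate each row (x1, x2, x3, x4, x5, x6, x7 as bits, MSB first):
  row 0 [0000000]: ((NOT 0 AND (0 IMPLIES 0)) AND 0) -> 0
  row 1 [0000001]: ((NOT 0 AND (0 IMPLIES 0)) AND 0) -> 0
  row 2 [0000010]: ((NOT 0 AND (0 IMPLIES 0)) AND 0) -> 0
  row 3 [0000011]: ((NOT 0 AND (0 IMPLIES 0)) AND 0) -> 0
  row 4 [0000100]: ((NOT 0 AND (1 IMPLIES 0)) AND 0) -> 0
  (every remaining row is evaluated the same way; all 128 results are listed next)
Full result column, 8 rows per line (x1,x2,x3,x4 fixed per line; x5,x6,x7 runs 000..111 left to right):
  rows 0-7 [x1,x2,x3,x4=0000]: 00000000  (ones: 0)
  rows 8-15 [x1,x2,x3,x4=0001]: 00000000  (ones: 0)
  rows 16-23 [x1,x2,x3,x4=0010]: 00000000  (ones: 0)
  rows 24-31 [x1,x2,x3,x4=0011]: 00000000  (ones: 0)
  rows 32-39 [x1,x2,x3,x4=0100]: 11110000  (ones: 4)
  rows 40-47 [x1,x2,x3,x4=0101]: 11110000  (ones: 4)
  rows 48-55 [x1,x2,x3,x4=0110]: 11111111  (ones: 8)
  rows 56-63 [x1,x2,x3,x4=0111]: 11111111  (ones: 8)
  rows 64-71 [x1,x2,x3,x4=1000]: 00000000  (ones: 0)
  rows 72-79 [x1,x2,x3,x4=1001]: 00000000  (ones: 0)
  rows 80-87 [x1,x2,x3,x4=1010]: 00000000  (ones: 0)
  rows 88-95 [x1,x2,x3,x4=1011]: 00000000  (ones: 0)
  rows 96-103 [x1,x2,x3,x4=1100]: 00000000  (ones: 0)
  rows 104-111 [x1,x2,x3,x4=1101]: 00000000  (ones: 0)
  rows 112-119 [x1,x2,x3,x4=1110]: 00000000  (ones: 0)
  rows 120-127 [x1,x2,x3,x4=1111]: 00000000  (ones: 0)
Count of 1-rows = 0+0+0+0+4+4+8+8+0+0+0+0+0+0+0+0 = 24

24


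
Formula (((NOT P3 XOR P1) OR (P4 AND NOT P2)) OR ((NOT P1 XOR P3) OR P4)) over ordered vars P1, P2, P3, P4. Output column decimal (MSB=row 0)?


Formula: (((NOT P3 XOR P1) OR (P4 AND NOT P2)) OR ((NOT P1 XOR P3) OR P4)) over P1, P2, P3, P4 (16 rows)
Evaluate each row (bits = P1,P2,P3,P4, MSB first):
  row 0 [0000]: (((NOT 0 XOR 0) OR (0 AND NOT 0)) OR ((NOT 0 XOR 0) OR 0)) -> 1
  row 1 [0001]: (((NOT 0 XOR 0) OR (1 AND NOT 0)) OR ((NOT 0 XOR 0) OR 1)) -> 1
  row 2 [0010]: (((NOT 1 XOR 0) OR (0 AND NOT 0)) OR ((NOT 0 XOR 1) OR 0)) -> 0
  row 3 [0011]: (((NOT 1 XOR 0) OR (1 AND NOT 0)) OR ((NOT 0 XOR 1) OR 1)) -> 1
  row 4 [0100]: (((NOT 0 XOR 0) OR (0 AND NOT 1)) OR ((NOT 0 XOR 0) OR 0)) -> 1
  row 5 [0101]: (((NOT 0 XOR 0) OR (1 AND NOT 1)) OR ((NOT 0 XOR 0) OR 1)) -> 1
  row 6 [0110]: (((NOT 1 XOR 0) OR (0 AND NOT 1)) OR ((NOT 0 XOR 1) OR 0)) -> 0
  row 7 [0111]: (((NOT 1 XOR 0) OR (1 AND NOT 1)) OR ((NOT 0 XOR 1) OR 1)) -> 1
  row 8 [1000]: (((NOT 0 XOR 1) OR (0 AND NOT 0)) OR ((NOT 1 XOR 0) OR 0)) -> 0
  row 9 [1001]: (((NOT 0 XOR 1) OR (1 AND NOT 0)) OR ((NOT 1 XOR 0) OR 1)) -> 1
  row 10 [1010]: (((NOT 1 XOR 1) OR (0 AND NOT 0)) OR ((NOT 1 XOR 1) OR 0)) -> 1
  row 11 [1011]: (((NOT 1 XOR 1) OR (1 AND NOT 0)) OR ((NOT 1 XOR 1) OR 1)) -> 1
  row 12 [1100]: (((NOT 0 XOR 1) OR (0 AND NOT 1)) OR ((NOT 1 XOR 0) OR 0)) -> 0
  row 13 [1101]: (((NOT 0 XOR 1) OR (1 AND NOT 1)) OR ((NOT 1 XOR 0) OR 1)) -> 1
  row 14 [1110]: (((NOT 1 XOR 1) OR (0 AND NOT 1)) OR ((NOT 1 XOR 1) OR 0)) -> 1
  row 15 [1111]: (((NOT 1 XOR 1) OR (1 AND NOT 1)) OR ((NOT 1 XOR 1) OR 1)) -> 1
Full result column, 4 rows per line (P1,P2 fixed per line; P3,P4 runs 00..11 left to right):
  rows 0-3 [P1,P2=00]: 1101  = hex D
  rows 4-7 [P1,P2=01]: 1101  = hex D
  rows 8-11 [P1,P2=10]: 0111  = hex 7
  rows 12-15 [P1,P2=11]: 0111  = hex 7
Output column (row 0 .. row 15) = 1101110101110111
Output column grouped in 4s = 1101 1101 0111 0111 = 0xDD77
Convert to decimal digit by digit (value = value*16 + digit):
  D -> 13
  13*16 + 13 (D) = 221
  221*16 + 7 = 3543
  3543*16 + 7 = 56695
Decimal = 56695

56695


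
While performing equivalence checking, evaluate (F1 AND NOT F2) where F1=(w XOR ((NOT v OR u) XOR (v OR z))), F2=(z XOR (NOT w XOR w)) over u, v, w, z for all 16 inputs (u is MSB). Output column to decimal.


F1 = (w XOR ((NOT v OR u) XOR (v OR z)))
F2 = (z XOR (NOT w XOR w))
Counterexample to F1=>F2 is where F1=1 and F2=0.
Evaluate each row (bits = u,v,w,z, MSB first):
  row 0 [0000]: F1=1 F2=1 -> F1&~F2 -> 0
  row 1 [0001]: F1=0 F2=0 -> F1&~F2 -> 0
  row 2 [0010]: F1=0 F2=1 -> F1&~F2 -> 0
  row 3 [0011]: F1=1 F2=0 -> F1&~F2 -> 1
  row 4 [0100]: F1=1 F2=1 -> F1&~F2 -> 0
  row 5 [0101]: F1=1 F2=0 -> F1&~F2 -> 1
  row 6 [0110]: F1=0 F2=1 -> F1&~F2 -> 0
  row 7 [0111]: F1=0 F2=0 -> F1&~F2 -> 0
  row 8 [1000]: F1=1 F2=1 -> F1&~F2 -> 0
  row 9 [1001]: F1=0 F2=0 -> F1&~F2 -> 0
  row 10 [1010]: F1=0 F2=1 -> F1&~F2 -> 0
  row 11 [1011]: F1=1 F2=0 -> F1&~F2 -> 1
  row 12 [1100]: F1=0 F2=1 -> F1&~F2 -> 0
  row 13 [1101]: F1=0 F2=0 -> F1&~F2 -> 0
  row 14 [1110]: F1=1 F2=1 -> F1&~F2 -> 0
  row 15 [1111]: F1=1 F2=0 -> F1&~F2 -> 1
Full result column, 4 rows per line (u,v fixed per line; w,z runs 00..11 left to right):
  rows 0-3 [u,v=00]: 0001  = hex 1
  rows 4-7 [u,v=01]: 0100  = hex 4
  rows 8-11 [u,v=10]: 0001  = hex 1
  rows 12-15 [u,v=11]: 0001  = hex 1
Counterexample vector (row 0 .. row 15) = 0001010000010001
Output column grouped in 4s = 0001 0100 0001 0001 = 0x1411
Convert to decimal digit by digit (value = value*16 + digit):
  1 -> 1
  1*16 + 4 = 20
  20*16 + 1 = 321
  321*16 + 1 = 5137
Decimal = 5137

5137


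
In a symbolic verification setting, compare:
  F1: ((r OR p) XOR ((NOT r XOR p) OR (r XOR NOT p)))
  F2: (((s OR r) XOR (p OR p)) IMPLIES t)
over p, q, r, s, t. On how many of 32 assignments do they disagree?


F1 = ((r OR p) XOR ((NOT r XOR p) OR (r XOR NOT p)))
F2 = (((s OR r) XOR (p OR p)) IMPLIES t)
Evaluate both on each of 32 rows (bits = p,q,r,s,t):
  row 0 [00000]: F1=1 F2=1 -> 0
  row 1 [00001]: F1=1 F2=1 -> 0
  row 2 [00010]: F1=1 F2=0 (differ) -> 1
  row 3 [00011]: F1=1 F2=1 -> 0
  row 4 [00100]: F1=1 F2=0 (differ) -> 1
  row 5 [00101]: F1=1 F2=1 -> 0
  row 6 [00110]: F1=1 F2=0 (differ) -> 1
  row 7 [00111]: F1=1 F2=1 -> 0
  row 8 [01000]: F1=1 F2=1 -> 0
  row 9 [01001]: F1=1 F2=1 -> 0
  row 10 [01010]: F1=1 F2=0 (differ) -> 1
  row 11 [01011]: F1=1 F2=1 -> 0
  row 12 [01100]: F1=1 F2=0 (differ) -> 1
  row 13 [01101]: F1=1 F2=1 -> 0
  row 14 [01110]: F1=1 F2=0 (differ) -> 1
  row 15 [01111]: F1=1 F2=1 -> 0
  row 16 [10000]: F1=1 F2=0 (differ) -> 1
  row 17 [10001]: F1=1 F2=1 -> 0
  row 18 [10010]: F1=1 F2=1 -> 0
  row 19 [10011]: F1=1 F2=1 -> 0
  row 20 [10100]: F1=0 F2=1 (differ) -> 1
  row 21 [10101]: F1=0 F2=1 (differ) -> 1
  row 22 [10110]: F1=0 F2=1 (differ) -> 1
  row 23 [10111]: F1=0 F2=1 (differ) -> 1
  row 24 [11000]: F1=1 F2=0 (differ) -> 1
  row 25 [11001]: F1=1 F2=1 -> 0
  row 26 [11010]: F1=1 F2=1 -> 0
  row 27 [11011]: F1=1 F2=1 -> 0
  row 28 [11100]: F1=0 F2=1 (differ) -> 1
  row 29 [11101]: F1=0 F2=1 (differ) -> 1
  row 30 [11110]: F1=0 F2=1 (differ) -> 1
  row 31 [11111]: F1=0 F2=1 (differ) -> 1
Full result column, 8 rows per line (p,q fixed per line; r,s,t runs 000..111 left to right):
  rows 0-7 [p,q=00]: 00101010  (ones: 3)
  rows 8-15 [p,q=01]: 00101010  (ones: 3)
  rows 16-23 [p,q=10]: 10001111  (ones: 5)
  rows 24-31 [p,q=11]: 10001111  (ones: 5)
Disagreements = 3+3+5+5 = 16

16


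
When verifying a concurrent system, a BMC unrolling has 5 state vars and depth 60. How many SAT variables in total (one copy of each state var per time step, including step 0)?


BMC unrolls to depth k, creating one copy of each state var for steps 0..k.
Step count = 60 + 1 = 61 (steps 0 through 60)
Vars per step = 5
Total = 5 * 61 = 305

305


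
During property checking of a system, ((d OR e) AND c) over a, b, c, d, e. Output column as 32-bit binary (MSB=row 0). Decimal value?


Formula: ((d OR e) AND c) over a, b, c, d, e (32 rows)
Evaluate each row (bits = a,b,c,d,e, MSB first):
  row 0 [00000]: ((0 OR 0) AND 0) -> 0
  row 1 [00001]: ((0 OR 1) AND 0) -> 0
  row 2 [00010]: ((1 OR 0) AND 0) -> 0
  row 3 [00011]: ((1 OR 1) AND 0) -> 0
  row 4 [00100]: ((0 OR 0) AND 1) -> 0
  row 5 [00101]: ((0 OR 1) AND 1) -> 1
  row 6 [00110]: ((1 OR 0) AND 1) -> 1
  row 7 [00111]: ((1 OR 1) AND 1) -> 1
  row 8 [01000]: ((0 OR 0) AND 0) -> 0
  row 9 [01001]: ((0 OR 1) AND 0) -> 0
  row 10 [01010]: ((1 OR 0) AND 0) -> 0
  row 11 [01011]: ((1 OR 1) AND 0) -> 0
  row 12 [01100]: ((0 OR 0) AND 1) -> 0
  row 13 [01101]: ((0 OR 1) AND 1) -> 1
  row 14 [01110]: ((1 OR 0) AND 1) -> 1
  row 15 [01111]: ((1 OR 1) AND 1) -> 1
  row 16 [10000]: ((0 OR 0) AND 0) -> 0
  row 17 [10001]: ((0 OR 1) AND 0) -> 0
  row 18 [10010]: ((1 OR 0) AND 0) -> 0
  row 19 [10011]: ((1 OR 1) AND 0) -> 0
  row 20 [10100]: ((0 OR 0) AND 1) -> 0
  row 21 [10101]: ((0 OR 1) AND 1) -> 1
  row 22 [10110]: ((1 OR 0) AND 1) -> 1
  row 23 [10111]: ((1 OR 1) AND 1) -> 1
  row 24 [11000]: ((0 OR 0) AND 0) -> 0
  row 25 [11001]: ((0 OR 1) AND 0) -> 0
  row 26 [11010]: ((1 OR 0) AND 0) -> 0
  row 27 [11011]: ((1 OR 1) AND 0) -> 0
  row 28 [11100]: ((0 OR 0) AND 1) -> 0
  row 29 [11101]: ((0 OR 1) AND 1) -> 1
  row 30 [11110]: ((1 OR 0) AND 1) -> 1
  row 31 [11111]: ((1 OR 1) AND 1) -> 1
Full result column, 4 rows per line (a,b,c fixed per line; d,e runs 00..11 left to right):
  rows 0-3 [a,b,c=000]: 0000  = hex 0
  rows 4-7 [a,b,c=001]: 0111  = hex 7
  rows 8-11 [a,b,c=010]: 0000  = hex 0
  rows 12-15 [a,b,c=011]: 0111  = hex 7
  rows 16-19 [a,b,c=100]: 0000  = hex 0
  rows 20-23 [a,b,c=101]: 0111  = hex 7
  rows 24-27 [a,b,c=110]: 0000  = hex 0
  rows 28-31 [a,b,c=111]: 0111  = hex 7
Output column (row 0 .. row 31) = 00000111000001110000011100000111
Output column grouped in 4s = 0000 0111 0000 0111 0000 0111 0000 0111 = 0x07070707
Convert to decimal digit by digit (value = value*16 + digit):
  0 -> 0
  0*16 + 7 = 7
  7*16 + 0 = 112
  112*16 + 7 = 1799
  1799*16 + 0 = 28784
  28784*16 + 7 = 460551
  460551*16 + 0 = 7368816
  7368816*16 + 7 = 117901063
Decimal = 117901063

117901063


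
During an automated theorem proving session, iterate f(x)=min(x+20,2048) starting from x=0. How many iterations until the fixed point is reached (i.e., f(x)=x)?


Step 1: x=0, cap=2048, increment=20
Step 2: x grows by 20 each step until capped at 2048; fixed point is x=2048
Step 3: iterations = ceil(2048/20) = 103

103


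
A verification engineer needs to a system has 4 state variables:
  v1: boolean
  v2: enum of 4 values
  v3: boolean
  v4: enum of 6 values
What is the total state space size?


State space = product of domain sizes of all variables.
Domain sizes:
  v1 (boolean): 2
  v2 (enum of 4 values): 4
  v3 (boolean): 2
  v4 (enum of 6 values): 6
Product = 2 * 4 * 2 * 6 = 96

96


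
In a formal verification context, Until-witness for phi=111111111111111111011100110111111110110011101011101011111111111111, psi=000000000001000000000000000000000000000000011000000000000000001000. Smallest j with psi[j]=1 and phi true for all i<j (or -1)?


(phi U psi) at 0: need smallest j with psi[j]=1 and phi[i]=1 for all i in [0,j).
Scan from step 0:
  step 0: phi=1, psi=0 -> continue
  step 1: phi=1, psi=0 -> continue
  step 2: phi=1, psi=0 -> continue
  step 3: phi=1, psi=0 -> continue
  step 11: psi=1 and phi held for [0,11) -> witness found
Witness step = 11

11


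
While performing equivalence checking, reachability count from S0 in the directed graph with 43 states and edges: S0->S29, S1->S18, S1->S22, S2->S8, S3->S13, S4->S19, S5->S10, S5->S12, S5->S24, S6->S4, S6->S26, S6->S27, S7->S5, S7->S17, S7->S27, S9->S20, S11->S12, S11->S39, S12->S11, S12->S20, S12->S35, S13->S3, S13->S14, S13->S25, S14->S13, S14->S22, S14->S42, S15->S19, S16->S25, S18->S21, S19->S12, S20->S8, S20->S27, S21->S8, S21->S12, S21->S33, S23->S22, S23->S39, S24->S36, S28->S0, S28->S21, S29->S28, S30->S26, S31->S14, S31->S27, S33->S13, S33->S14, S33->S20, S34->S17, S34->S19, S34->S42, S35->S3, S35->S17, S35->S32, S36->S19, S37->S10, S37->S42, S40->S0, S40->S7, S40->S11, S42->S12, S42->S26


BFS from S0:
  layer 0: {S0}
  layer 1: {S29}
  layer 2: {S28}
  layer 3: {S21}
  layer 4: {S8, S12, S33}
  layer 5: {S11, S13, S14, S20, S35}
  layer 6: {S3, S17, S22, S25, S27, S32, S39, S42}
  layer 7: {S26}
Reachable set: {S0, S3, S8, S11, S12, S13, S14, S17, S20, S21, S22, S25, S26, S27, S28, S29, S32, S33, S35, S39, S42}
Count = 21

21


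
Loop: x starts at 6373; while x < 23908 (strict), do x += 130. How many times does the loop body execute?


Step 1: x goes from 6373 toward 23908 by 130; the body runs while x<23908, so iterations = ceil((bound-start)/step)
Step 2: Distance=17535
Step 3: ceil(17535/130)=135

135


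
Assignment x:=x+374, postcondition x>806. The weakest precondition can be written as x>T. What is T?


Formula: wp(x:=E, P) = P[E/x] (substitute E for x in postcondition)
Step 1: Postcondition: x>806
Step 2: Substitute x+374 for x: x+374>806
Step 3: Solve for x: x > 806-374 = 432

432


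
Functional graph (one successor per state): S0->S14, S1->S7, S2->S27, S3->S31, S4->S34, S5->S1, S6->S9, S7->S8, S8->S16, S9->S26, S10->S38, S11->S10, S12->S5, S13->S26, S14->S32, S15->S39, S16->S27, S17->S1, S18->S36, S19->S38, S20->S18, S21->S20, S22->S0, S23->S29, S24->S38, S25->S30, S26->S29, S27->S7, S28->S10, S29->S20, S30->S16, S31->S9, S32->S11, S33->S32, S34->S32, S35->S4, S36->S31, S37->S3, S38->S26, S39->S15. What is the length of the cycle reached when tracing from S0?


Trace from S0 until a state repeats:
  S0 -> S14 -> S32 -> S11 -> S10 -> S38 -> S26 -> S29 -> S20 -> S18 -> S36 -> S31 -> S9 -> S26
S26 first seen at step 6, revisited at step 13.
Cycle length = 13 - 6 = 7

7


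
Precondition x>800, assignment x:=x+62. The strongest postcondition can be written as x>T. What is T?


Formula: sp(P, x:=E) = exists old_x. (x = E[old_x/x]) AND P[old_x/x] (old_x is the value of x before the assignment; eliminate old_x by solving x = E[old_x/x] for old_x)
Step 1: Precondition P: x>800, i.e. old_x > 800
Step 2: Assignment gives x = old_x + 62, so old_x = x - 62
Step 3: Substitute into P: x - 62 > 800
Step 4: Simplify: x > 800+62 = 862

862


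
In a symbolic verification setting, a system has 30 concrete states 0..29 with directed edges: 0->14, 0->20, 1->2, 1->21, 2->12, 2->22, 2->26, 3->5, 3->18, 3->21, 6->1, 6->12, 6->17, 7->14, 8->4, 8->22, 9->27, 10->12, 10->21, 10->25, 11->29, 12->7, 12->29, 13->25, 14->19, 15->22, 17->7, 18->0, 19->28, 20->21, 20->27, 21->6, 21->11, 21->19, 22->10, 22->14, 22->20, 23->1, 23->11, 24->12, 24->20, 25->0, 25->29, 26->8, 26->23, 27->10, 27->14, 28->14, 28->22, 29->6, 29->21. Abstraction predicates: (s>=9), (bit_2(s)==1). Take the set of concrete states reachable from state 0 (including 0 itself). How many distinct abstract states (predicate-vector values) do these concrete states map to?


BFS from 0:
Concrete reachable: {0, 1, 2, 4, 6, 7, 8, 10, 11, 12, 14, 17, 19, 20, 21, 22, 23, 25, 26, 27, 28, 29}
Abstract via predicates (s>=9), (bit_2(s)==1):
  (0,0) <- {0, 1, 2, 8}
  (0,1) <- {4, 6, 7}
  (1,0) <- {10, 11, 17, 19, 25, 26, 27}
  (1,1) <- {12, 14, 20, 21, 22, 23, 28, 29}
Distinct abstract states = 4

4


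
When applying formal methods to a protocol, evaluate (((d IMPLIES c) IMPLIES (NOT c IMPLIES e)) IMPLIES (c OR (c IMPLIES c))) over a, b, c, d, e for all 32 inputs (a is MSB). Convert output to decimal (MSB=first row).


Formula: (((d IMPLIES c) IMPLIES (NOT c IMPLIES e)) IMPLIES (c OR (c IMPLIES c))) over a, b, c, d, e (32 rows)
Evaluate each row (bits = a,b,c,d,e, MSB first):
  row 0 [00000]: (((0 IMPLIES 0) IMPLIES (NOT 0 IMPLIES 0)) IMPLIES (0 OR (0 IMPLIES 0))) -> 1
  row 1 [00001]: (((0 IMPLIES 0) IMPLIES (NOT 0 IMPLIES 1)) IMPLIES (0 OR (0 IMPLIES 0))) -> 1
  row 2 [00010]: (((1 IMPLIES 0) IMPLIES (NOT 0 IMPLIES 0)) IMPLIES (0 OR (0 IMPLIES 0))) -> 1
  row 3 [00011]: (((1 IMPLIES 0) IMPLIES (NOT 0 IMPLIES 1)) IMPLIES (0 OR (0 IMPLIES 0))) -> 1
  row 4 [00100]: (((0 IMPLIES 1) IMPLIES (NOT 1 IMPLIES 0)) IMPLIES (1 OR (1 IMPLIES 1))) -> 1
  row 5 [00101]: (((0 IMPLIES 1) IMPLIES (NOT 1 IMPLIES 1)) IMPLIES (1 OR (1 IMPLIES 1))) -> 1
  row 6 [00110]: (((1 IMPLIES 1) IMPLIES (NOT 1 IMPLIES 0)) IMPLIES (1 OR (1 IMPLIES 1))) -> 1
  row 7 [00111]: (((1 IMPLIES 1) IMPLIES (NOT 1 IMPLIES 1)) IMPLIES (1 OR (1 IMPLIES 1))) -> 1
  row 8 [01000]: (((0 IMPLIES 0) IMPLIES (NOT 0 IMPLIES 0)) IMPLIES (0 OR (0 IMPLIES 0))) -> 1
  row 9 [01001]: (((0 IMPLIES 0) IMPLIES (NOT 0 IMPLIES 1)) IMPLIES (0 OR (0 IMPLIES 0))) -> 1
  row 10 [01010]: (((1 IMPLIES 0) IMPLIES (NOT 0 IMPLIES 0)) IMPLIES (0 OR (0 IMPLIES 0))) -> 1
  row 11 [01011]: (((1 IMPLIES 0) IMPLIES (NOT 0 IMPLIES 1)) IMPLIES (0 OR (0 IMPLIES 0))) -> 1
  row 12 [01100]: (((0 IMPLIES 1) IMPLIES (NOT 1 IMPLIES 0)) IMPLIES (1 OR (1 IMPLIES 1))) -> 1
  row 13 [01101]: (((0 IMPLIES 1) IMPLIES (NOT 1 IMPLIES 1)) IMPLIES (1 OR (1 IMPLIES 1))) -> 1
  row 14 [01110]: (((1 IMPLIES 1) IMPLIES (NOT 1 IMPLIES 0)) IMPLIES (1 OR (1 IMPLIES 1))) -> 1
  row 15 [01111]: (((1 IMPLIES 1) IMPLIES (NOT 1 IMPLIES 1)) IMPLIES (1 OR (1 IMPLIES 1))) -> 1
  row 16 [10000]: (((0 IMPLIES 0) IMPLIES (NOT 0 IMPLIES 0)) IMPLIES (0 OR (0 IMPLIES 0))) -> 1
  row 17 [10001]: (((0 IMPLIES 0) IMPLIES (NOT 0 IMPLIES 1)) IMPLIES (0 OR (0 IMPLIES 0))) -> 1
  row 18 [10010]: (((1 IMPLIES 0) IMPLIES (NOT 0 IMPLIES 0)) IMPLIES (0 OR (0 IMPLIES 0))) -> 1
  row 19 [10011]: (((1 IMPLIES 0) IMPLIES (NOT 0 IMPLIES 1)) IMPLIES (0 OR (0 IMPLIES 0))) -> 1
  row 20 [10100]: (((0 IMPLIES 1) IMPLIES (NOT 1 IMPLIES 0)) IMPLIES (1 OR (1 IMPLIES 1))) -> 1
  row 21 [10101]: (((0 IMPLIES 1) IMPLIES (NOT 1 IMPLIES 1)) IMPLIES (1 OR (1 IMPLIES 1))) -> 1
  row 22 [10110]: (((1 IMPLIES 1) IMPLIES (NOT 1 IMPLIES 0)) IMPLIES (1 OR (1 IMPLIES 1))) -> 1
  row 23 [10111]: (((1 IMPLIES 1) IMPLIES (NOT 1 IMPLIES 1)) IMPLIES (1 OR (1 IMPLIES 1))) -> 1
  row 24 [11000]: (((0 IMPLIES 0) IMPLIES (NOT 0 IMPLIES 0)) IMPLIES (0 OR (0 IMPLIES 0))) -> 1
  row 25 [11001]: (((0 IMPLIES 0) IMPLIES (NOT 0 IMPLIES 1)) IMPLIES (0 OR (0 IMPLIES 0))) -> 1
  row 26 [11010]: (((1 IMPLIES 0) IMPLIES (NOT 0 IMPLIES 0)) IMPLIES (0 OR (0 IMPLIES 0))) -> 1
  row 27 [11011]: (((1 IMPLIES 0) IMPLIES (NOT 0 IMPLIES 1)) IMPLIES (0 OR (0 IMPLIES 0))) -> 1
  row 28 [11100]: (((0 IMPLIES 1) IMPLIES (NOT 1 IMPLIES 0)) IMPLIES (1 OR (1 IMPLIES 1))) -> 1
  row 29 [11101]: (((0 IMPLIES 1) IMPLIES (NOT 1 IMPLIES 1)) IMPLIES (1 OR (1 IMPLIES 1))) -> 1
  row 30 [11110]: (((1 IMPLIES 1) IMPLIES (NOT 1 IMPLIES 0)) IMPLIES (1 OR (1 IMPLIES 1))) -> 1
  row 31 [11111]: (((1 IMPLIES 1) IMPLIES (NOT 1 IMPLIES 1)) IMPLIES (1 OR (1 IMPLIES 1))) -> 1
Full result column, 4 rows per line (a,b,c fixed per line; d,e runs 00..11 left to right):
  rows 0-3 [a,b,c=000]: 1111  = hex F
  rows 4-7 [a,b,c=001]: 1111  = hex F
  rows 8-11 [a,b,c=010]: 1111  = hex F
  rows 12-15 [a,b,c=011]: 1111  = hex F
  rows 16-19 [a,b,c=100]: 1111  = hex F
  rows 20-23 [a,b,c=101]: 1111  = hex F
  rows 24-27 [a,b,c=110]: 1111  = hex F
  rows 28-31 [a,b,c=111]: 1111  = hex F
Output column (row 0 .. row 31) = 11111111111111111111111111111111
Output column grouped in 4s = 1111 1111 1111 1111 1111 1111 1111 1111 = 0xFFFFFFFF
Convert to decimal digit by digit (value = value*16 + digit):
  F -> 15
  15*16 + 15 (F) = 255
  255*16 + 15 (F) = 4095
  4095*16 + 15 (F) = 65535
  65535*16 + 15 (F) = 1048575
  1048575*16 + 15 (F) = 16777215
  16777215*16 + 15 (F) = 268435455
  268435455*16 + 15 (F) = 4294967295
Decimal = 4294967295

4294967295


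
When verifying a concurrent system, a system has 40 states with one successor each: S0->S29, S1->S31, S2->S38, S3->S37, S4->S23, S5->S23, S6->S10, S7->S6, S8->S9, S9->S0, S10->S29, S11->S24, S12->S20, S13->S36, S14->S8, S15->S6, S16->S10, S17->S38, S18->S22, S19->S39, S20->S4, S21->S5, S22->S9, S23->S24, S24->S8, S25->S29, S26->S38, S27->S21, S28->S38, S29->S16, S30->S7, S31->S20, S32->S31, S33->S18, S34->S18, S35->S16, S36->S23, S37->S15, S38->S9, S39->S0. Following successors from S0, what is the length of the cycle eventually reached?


Trace from S0 until a state repeats:
  S0 -> S29 -> S16 -> S10 -> S29
S29 first seen at step 1, revisited at step 4.
Cycle length = 4 - 1 = 3

3


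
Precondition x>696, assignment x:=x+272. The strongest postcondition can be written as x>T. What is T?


Formula: sp(P, x:=E) = exists old_x. (x = E[old_x/x]) AND P[old_x/x] (old_x is the value of x before the assignment; eliminate old_x by solving x = E[old_x/x] for old_x)
Step 1: Precondition P: x>696, i.e. old_x > 696
Step 2: Assignment gives x = old_x + 272, so old_x = x - 272
Step 3: Substitute into P: x - 272 > 696
Step 4: Simplify: x > 696+272 = 968

968


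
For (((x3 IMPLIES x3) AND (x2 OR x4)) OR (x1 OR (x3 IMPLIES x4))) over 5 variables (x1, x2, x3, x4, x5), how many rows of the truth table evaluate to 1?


Formula: (((x3 IMPLIES x3) AND (x2 OR x4)) OR (x1 OR (x3 IMPLIES x4))) over 5 vars (32 rows)
Evaluate each row (x1, x2, x3, x4, x5 as bits, MSB first):
  row 0 [00000]: (((0 IMPLIES 0) AND (0 OR 0)) OR (0 OR (0 IMPLIES 0))) -> 1
  row 1 [00001]: (((0 IMPLIES 0) AND (0 OR 0)) OR (0 OR (0 IMPLIES 0))) -> 1
  row 2 [00010]: (((0 IMPLIES 0) AND (0 OR 1)) OR (0 OR (0 IMPLIES 1))) -> 1
  row 3 [00011]: (((0 IMPLIES 0) AND (0 OR 1)) OR (0 OR (0 IMPLIES 1))) -> 1
  row 4 [00100]: (((1 IMPLIES 1) AND (0 OR 0)) OR (0 OR (1 IMPLIES 0))) -> 0
  row 5 [00101]: (((1 IMPLIES 1) AND (0 OR 0)) OR (0 OR (1 IMPLIES 0))) -> 0
  row 6 [00110]: (((1 IMPLIES 1) AND (0 OR 1)) OR (0 OR (1 IMPLIES 1))) -> 1
  row 7 [00111]: (((1 IMPLIES 1) AND (0 OR 1)) OR (0 OR (1 IMPLIES 1))) -> 1
  row 8 [01000]: (((0 IMPLIES 0) AND (1 OR 0)) OR (0 OR (0 IMPLIES 0))) -> 1
  row 9 [01001]: (((0 IMPLIES 0) AND (1 OR 0)) OR (0 OR (0 IMPLIES 0))) -> 1
  row 10 [01010]: (((0 IMPLIES 0) AND (1 OR 1)) OR (0 OR (0 IMPLIES 1))) -> 1
  row 11 [01011]: (((0 IMPLIES 0) AND (1 OR 1)) OR (0 OR (0 IMPLIES 1))) -> 1
  row 12 [01100]: (((1 IMPLIES 1) AND (1 OR 0)) OR (0 OR (1 IMPLIES 0))) -> 1
  row 13 [01101]: (((1 IMPLIES 1) AND (1 OR 0)) OR (0 OR (1 IMPLIES 0))) -> 1
  row 14 [01110]: (((1 IMPLIES 1) AND (1 OR 1)) OR (0 OR (1 IMPLIES 1))) -> 1
  row 15 [01111]: (((1 IMPLIES 1) AND (1 OR 1)) OR (0 OR (1 IMPLIES 1))) -> 1
  row 16 [10000]: (((0 IMPLIES 0) AND (0 OR 0)) OR (1 OR (0 IMPLIES 0))) -> 1
  row 17 [10001]: (((0 IMPLIES 0) AND (0 OR 0)) OR (1 OR (0 IMPLIES 0))) -> 1
  row 18 [10010]: (((0 IMPLIES 0) AND (0 OR 1)) OR (1 OR (0 IMPLIES 1))) -> 1
  row 19 [10011]: (((0 IMPLIES 0) AND (0 OR 1)) OR (1 OR (0 IMPLIES 1))) -> 1
  row 20 [10100]: (((1 IMPLIES 1) AND (0 OR 0)) OR (1 OR (1 IMPLIES 0))) -> 1
  row 21 [10101]: (((1 IMPLIES 1) AND (0 OR 0)) OR (1 OR (1 IMPLIES 0))) -> 1
  row 22 [10110]: (((1 IMPLIES 1) AND (0 OR 1)) OR (1 OR (1 IMPLIES 1))) -> 1
  row 23 [10111]: (((1 IMPLIES 1) AND (0 OR 1)) OR (1 OR (1 IMPLIES 1))) -> 1
  row 24 [11000]: (((0 IMPLIES 0) AND (1 OR 0)) OR (1 OR (0 IMPLIES 0))) -> 1
  row 25 [11001]: (((0 IMPLIES 0) AND (1 OR 0)) OR (1 OR (0 IMPLIES 0))) -> 1
  row 26 [11010]: (((0 IMPLIES 0) AND (1 OR 1)) OR (1 OR (0 IMPLIES 1))) -> 1
  row 27 [11011]: (((0 IMPLIES 0) AND (1 OR 1)) OR (1 OR (0 IMPLIES 1))) -> 1
  row 28 [11100]: (((1 IMPLIES 1) AND (1 OR 0)) OR (1 OR (1 IMPLIES 0))) -> 1
  row 29 [11101]: (((1 IMPLIES 1) AND (1 OR 0)) OR (1 OR (1 IMPLIES 0))) -> 1
  row 30 [11110]: (((1 IMPLIES 1) AND (1 OR 1)) OR (1 OR (1 IMPLIES 1))) -> 1
  row 31 [11111]: (((1 IMPLIES 1) AND (1 OR 1)) OR (1 OR (1 IMPLIES 1))) -> 1
Full result column, 8 rows per line (x1,x2 fixed per line; x3,x4,x5 runs 000..111 left to right):
  rows 0-7 [x1,x2=00]: 11110011  (ones: 6)
  rows 8-15 [x1,x2=01]: 11111111  (ones: 8)
  rows 16-23 [x1,x2=10]: 11111111  (ones: 8)
  rows 24-31 [x1,x2=11]: 11111111  (ones: 8)
Count of 1-rows = 6+8+8+8 = 30

30


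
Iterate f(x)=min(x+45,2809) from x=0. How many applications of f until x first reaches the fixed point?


Step 1: x=0, cap=2809, increment=45
Step 2: x grows by 45 each step until capped at 2809; fixed point is x=2809
Step 3: iterations = ceil(2809/45) = 63

63


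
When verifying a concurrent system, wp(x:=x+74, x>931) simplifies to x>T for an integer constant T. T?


Formula: wp(x:=E, P) = P[E/x] (substitute E for x in postcondition)
Step 1: Postcondition: x>931
Step 2: Substitute x+74 for x: x+74>931
Step 3: Solve for x: x > 931-74 = 857

857


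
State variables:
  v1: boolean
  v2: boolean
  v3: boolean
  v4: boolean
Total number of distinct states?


State space = product of domain sizes of all variables.
Domain sizes:
  v1 (boolean): 2
  v2 (boolean): 2
  v3 (boolean): 2
  v4 (boolean): 2
Product = 2 * 2 * 2 * 2 = 16

16


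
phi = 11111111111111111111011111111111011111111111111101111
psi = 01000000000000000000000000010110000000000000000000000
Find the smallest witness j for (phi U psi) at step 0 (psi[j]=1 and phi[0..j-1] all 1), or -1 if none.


(phi U psi) at 0: need smallest j with psi[j]=1 and phi[i]=1 for all i in [0,j).
Scan from step 0:
  step 0: phi=1, psi=0 -> continue
  step 1: psi=1 and phi held for [0,1) -> witness found
Witness step = 1

1


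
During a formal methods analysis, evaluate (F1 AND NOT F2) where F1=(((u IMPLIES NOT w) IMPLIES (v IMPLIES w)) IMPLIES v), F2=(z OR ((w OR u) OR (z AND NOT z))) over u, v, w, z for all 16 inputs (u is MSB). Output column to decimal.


F1 = (((u IMPLIES NOT w) IMPLIES (v IMPLIES w)) IMPLIES v)
F2 = (z OR ((w OR u) OR (z AND NOT z)))
Counterexample to F1=>F2 is where F1=1 and F2=0.
Evaluate each row (bits = u,v,w,z, MSB first):
  row 0 [0000]: F1=0 F2=0 -> F1&~F2 -> 0
  row 1 [0001]: F1=0 F2=1 -> F1&~F2 -> 0
  row 2 [0010]: F1=0 F2=1 -> F1&~F2 -> 0
  row 3 [0011]: F1=0 F2=1 -> F1&~F2 -> 0
  row 4 [0100]: F1=1 F2=0 -> F1&~F2 -> 1
  row 5 [0101]: F1=1 F2=1 -> F1&~F2 -> 0
  row 6 [0110]: F1=1 F2=1 -> F1&~F2 -> 0
  row 7 [0111]: F1=1 F2=1 -> F1&~F2 -> 0
  row 8 [1000]: F1=0 F2=1 -> F1&~F2 -> 0
  row 9 [1001]: F1=0 F2=1 -> F1&~F2 -> 0
  row 10 [1010]: F1=0 F2=1 -> F1&~F2 -> 0
  row 11 [1011]: F1=0 F2=1 -> F1&~F2 -> 0
  row 12 [1100]: F1=1 F2=1 -> F1&~F2 -> 0
  row 13 [1101]: F1=1 F2=1 -> F1&~F2 -> 0
  row 14 [1110]: F1=1 F2=1 -> F1&~F2 -> 0
  row 15 [1111]: F1=1 F2=1 -> F1&~F2 -> 0
Full result column, 4 rows per line (u,v fixed per line; w,z runs 00..11 left to right):
  rows 0-3 [u,v=00]: 0000  = hex 0
  rows 4-7 [u,v=01]: 1000  = hex 8
  rows 8-11 [u,v=10]: 0000  = hex 0
  rows 12-15 [u,v=11]: 0000  = hex 0
Counterexample vector (row 0 .. row 15) = 0000100000000000
Output column grouped in 4s = 0000 1000 0000 0000 = 0x0800
Convert to decimal digit by digit (value = value*16 + digit):
  0 -> 0
  0*16 + 8 = 8
  8*16 + 0 = 128
  128*16 + 0 = 2048
Decimal = 2048

2048


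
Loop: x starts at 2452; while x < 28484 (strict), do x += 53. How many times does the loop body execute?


Step 1: x goes from 2452 toward 28484 by 53; the body runs while x<28484, so iterations = ceil((bound-start)/step)
Step 2: Distance=26032
Step 3: ceil(26032/53)=492

492


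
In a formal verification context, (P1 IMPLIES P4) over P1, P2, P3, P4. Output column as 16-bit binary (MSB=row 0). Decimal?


Formula: (P1 IMPLIES P4) over P1, P2, P3, P4 (16 rows)
Evaluate each row (bits = P1,P2,P3,P4, MSB first):
  row 0 [0000]: (0 IMPLIES 0) -> 1
  row 1 [0001]: (0 IMPLIES 1) -> 1
  row 2 [0010]: (0 IMPLIES 0) -> 1
  row 3 [0011]: (0 IMPLIES 1) -> 1
  row 4 [0100]: (0 IMPLIES 0) -> 1
  row 5 [0101]: (0 IMPLIES 1) -> 1
  row 6 [0110]: (0 IMPLIES 0) -> 1
  row 7 [0111]: (0 IMPLIES 1) -> 1
  row 8 [1000]: (1 IMPLIES 0) -> 0
  row 9 [1001]: (1 IMPLIES 1) -> 1
  row 10 [1010]: (1 IMPLIES 0) -> 0
  row 11 [1011]: (1 IMPLIES 1) -> 1
  row 12 [1100]: (1 IMPLIES 0) -> 0
  row 13 [1101]: (1 IMPLIES 1) -> 1
  row 14 [1110]: (1 IMPLIES 0) -> 0
  row 15 [1111]: (1 IMPLIES 1) -> 1
Full result column, 4 rows per line (P1,P2 fixed per line; P3,P4 runs 00..11 left to right):
  rows 0-3 [P1,P2=00]: 1111  = hex F
  rows 4-7 [P1,P2=01]: 1111  = hex F
  rows 8-11 [P1,P2=10]: 0101  = hex 5
  rows 12-15 [P1,P2=11]: 0101  = hex 5
Output column (row 0 .. row 15) = 1111111101010101
Output column grouped in 4s = 1111 1111 0101 0101 = 0xFF55
Convert to decimal digit by digit (value = value*16 + digit):
  F -> 15
  15*16 + 15 (F) = 255
  255*16 + 5 = 4085
  4085*16 + 5 = 65365
Decimal = 65365

65365
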